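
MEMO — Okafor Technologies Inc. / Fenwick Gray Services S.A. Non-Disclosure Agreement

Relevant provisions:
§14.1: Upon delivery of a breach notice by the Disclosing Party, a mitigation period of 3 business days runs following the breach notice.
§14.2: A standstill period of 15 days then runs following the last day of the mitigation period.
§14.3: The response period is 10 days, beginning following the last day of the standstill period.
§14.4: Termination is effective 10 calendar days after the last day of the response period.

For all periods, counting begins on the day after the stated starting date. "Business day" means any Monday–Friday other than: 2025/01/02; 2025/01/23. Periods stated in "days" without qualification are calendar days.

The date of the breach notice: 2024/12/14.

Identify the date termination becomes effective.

The last day of the mitigation period: 3 business days after Saturday, 2024/12/14, skipping weekends — Dec 16, Dec 17, Dec 18 — lands on Wednesday, 2024/12/18.
Adding 15 calendar days to 2024/12/18 gives 2025/01/02, which is the last day of the standstill period.
Adding 10 calendar days to 2025/01/02 gives 2025/01/12, which is the last day of the response period.
The date termination becomes effective: 2025/01/12 + 10 days = 2025/01/22.

2025/01/22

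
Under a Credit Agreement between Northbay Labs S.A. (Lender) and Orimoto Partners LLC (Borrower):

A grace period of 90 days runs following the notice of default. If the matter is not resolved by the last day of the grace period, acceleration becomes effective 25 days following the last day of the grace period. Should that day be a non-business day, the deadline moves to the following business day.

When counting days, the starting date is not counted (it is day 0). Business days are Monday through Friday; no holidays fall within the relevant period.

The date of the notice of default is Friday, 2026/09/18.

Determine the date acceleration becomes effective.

The last day of the grace period: 2026/09/18 + 90 days = 2026/12/17.
The date acceleration becomes effective: 25 calendar days after 2026/12/17 is 2027/01/11. 2027/01/11 is a Monday, so no roll-forward applies.

2027/01/11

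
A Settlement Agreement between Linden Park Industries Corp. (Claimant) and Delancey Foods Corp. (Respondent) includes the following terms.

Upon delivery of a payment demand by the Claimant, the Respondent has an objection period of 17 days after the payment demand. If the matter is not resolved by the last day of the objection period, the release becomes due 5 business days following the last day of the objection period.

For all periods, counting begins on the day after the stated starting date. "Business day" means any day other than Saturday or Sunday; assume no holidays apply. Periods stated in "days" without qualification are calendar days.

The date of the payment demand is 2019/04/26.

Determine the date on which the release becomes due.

2019/05/20

Adding 17 calendar days to 2019/04/26 gives 2019/05/13, which is the last day of the objection period.
The date on which the release becomes due: 5 business days after Monday, 2019/05/13, skipping weekends — May 14, May 15, May 16, May 17, May 20 — lands on Monday, 2019/05/20.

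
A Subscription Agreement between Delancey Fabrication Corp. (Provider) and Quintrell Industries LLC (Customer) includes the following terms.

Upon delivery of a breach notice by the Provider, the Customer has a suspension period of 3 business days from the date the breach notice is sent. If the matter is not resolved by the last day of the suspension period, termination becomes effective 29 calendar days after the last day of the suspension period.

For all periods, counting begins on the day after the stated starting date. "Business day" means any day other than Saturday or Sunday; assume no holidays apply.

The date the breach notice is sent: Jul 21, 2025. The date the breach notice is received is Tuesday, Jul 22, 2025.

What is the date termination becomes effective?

The last day of the suspension period: 3 business days after Monday, Jul 21, 2025, skipping weekends — Jul 22, Jul 23, Jul 24 — lands on Thursday, Jul 24, 2025.
The date termination becomes effective: 29 calendar days after Jul 24, 2025 is Aug 22, 2025.

Aug 22, 2025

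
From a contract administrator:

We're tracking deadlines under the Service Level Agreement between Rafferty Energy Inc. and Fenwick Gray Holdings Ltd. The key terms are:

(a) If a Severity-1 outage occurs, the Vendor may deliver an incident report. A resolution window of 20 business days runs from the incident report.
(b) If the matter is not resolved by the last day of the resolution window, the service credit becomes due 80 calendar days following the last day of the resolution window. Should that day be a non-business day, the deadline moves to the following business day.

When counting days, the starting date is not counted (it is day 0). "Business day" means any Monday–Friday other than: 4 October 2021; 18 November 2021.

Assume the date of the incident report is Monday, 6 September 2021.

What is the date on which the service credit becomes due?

From Monday, 6 September 2021, 20 business days (Sep 7, Sep 8, Sep 9, Sep 10, …, Sep 30, Oct 1, Oct 5, skipping weekends and the listed holiday on Oct 4) brings us to Tuesday, 5 October 2021, which is the last day of the resolution window.
Adding 80 calendar days to 5 October 2021 gives 24 December 2021, which is the date on which the service credit becomes due. 24 December 2021 is a Friday and is not a listed holiday, so no roll-forward applies.

24 December 2021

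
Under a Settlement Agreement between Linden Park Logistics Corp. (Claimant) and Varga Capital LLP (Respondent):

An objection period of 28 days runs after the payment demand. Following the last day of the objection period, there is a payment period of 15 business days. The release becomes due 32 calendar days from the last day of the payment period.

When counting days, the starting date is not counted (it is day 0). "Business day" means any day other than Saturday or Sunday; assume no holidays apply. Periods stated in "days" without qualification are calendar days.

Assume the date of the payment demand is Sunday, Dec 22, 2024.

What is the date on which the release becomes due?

Adding 28 calendar days to Dec 22, 2024 gives Jan 19, 2025, which is the last day of the objection period.
The last day of the payment period: 15 business days after Sunday, Jan 19, 2025, skipping weekends — Jan 20, Jan 21, Jan 22, Jan 23, …, Feb 5, Feb 6, Feb 7 — lands on Friday, Feb 7, 2025.
Adding 32 calendar days to Feb 7, 2025 gives Mar 11, 2025, which is the date on which the release becomes due.

Mar 11, 2025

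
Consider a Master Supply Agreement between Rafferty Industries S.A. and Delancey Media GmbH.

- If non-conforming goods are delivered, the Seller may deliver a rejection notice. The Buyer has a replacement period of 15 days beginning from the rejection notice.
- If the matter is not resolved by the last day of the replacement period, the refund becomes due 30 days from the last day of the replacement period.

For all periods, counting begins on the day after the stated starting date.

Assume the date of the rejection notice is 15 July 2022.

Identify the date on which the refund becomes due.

Adding 15 calendar days to 15 July 2022 gives 30 July 2022, which is the last day of the replacement period.
Adding 30 calendar days to 30 July 2022 gives 29 August 2022, which is the date on which the refund becomes due.

29 August 2022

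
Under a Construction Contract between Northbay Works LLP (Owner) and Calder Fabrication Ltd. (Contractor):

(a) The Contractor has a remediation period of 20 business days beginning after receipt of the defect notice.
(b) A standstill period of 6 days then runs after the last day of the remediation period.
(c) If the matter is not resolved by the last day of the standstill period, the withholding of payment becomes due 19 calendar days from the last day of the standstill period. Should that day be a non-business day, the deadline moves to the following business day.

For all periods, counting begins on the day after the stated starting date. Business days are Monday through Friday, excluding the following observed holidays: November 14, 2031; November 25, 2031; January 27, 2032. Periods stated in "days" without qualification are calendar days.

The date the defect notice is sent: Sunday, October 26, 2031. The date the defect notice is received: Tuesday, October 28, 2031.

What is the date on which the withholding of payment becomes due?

The last day of the remediation period: counting 20 business days from Tuesday, October 28, 2031 (Oct 29, Oct 30, Oct 31, Nov 3, …, Nov 24, Nov 26, Nov 27, skipping weekends and the listed holidays on Nov 14, Nov 25) reaches Thursday, November 27, 2031.
The last day of the standstill period: November 27, 2031 + 6 days = December 3, 2031.
The date on which the withholding of payment becomes due: 19 calendar days after December 3, 2031 is December 22, 2031. December 22, 2031 is a Monday and is not a listed holiday, so no roll-forward applies.

December 22, 2031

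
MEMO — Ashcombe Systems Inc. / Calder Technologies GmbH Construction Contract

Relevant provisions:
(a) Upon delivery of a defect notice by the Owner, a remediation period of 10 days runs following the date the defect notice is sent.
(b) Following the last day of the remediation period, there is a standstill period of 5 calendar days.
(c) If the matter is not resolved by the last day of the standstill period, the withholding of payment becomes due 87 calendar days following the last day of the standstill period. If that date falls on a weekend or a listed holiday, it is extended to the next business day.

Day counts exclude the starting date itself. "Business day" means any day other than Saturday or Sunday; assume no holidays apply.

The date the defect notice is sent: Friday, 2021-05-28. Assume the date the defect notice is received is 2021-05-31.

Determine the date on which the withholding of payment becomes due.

2021-09-07

The last day of the remediation period: 10 calendar days after 2021-05-28 is 2021-06-07.
Adding 5 calendar days to 2021-06-07 gives 2021-06-12, which is the last day of the standstill period.
Adding 87 calendar days to 2021-06-12 gives 2021-09-07, which is the date on which the withholding of payment becomes due. 2021-09-07 is a Tuesday, so no roll-forward applies.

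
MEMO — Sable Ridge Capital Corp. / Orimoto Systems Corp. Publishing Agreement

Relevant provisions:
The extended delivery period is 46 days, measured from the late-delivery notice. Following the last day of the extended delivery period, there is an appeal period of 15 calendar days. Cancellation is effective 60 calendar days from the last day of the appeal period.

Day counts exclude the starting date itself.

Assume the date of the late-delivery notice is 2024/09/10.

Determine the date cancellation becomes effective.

2025/01/09

The last day of the extended delivery period: 46 calendar days after 2024/09/10 is 2024/10/26.
Adding 15 calendar days to 2024/10/26 gives 2024/11/10, which is the last day of the appeal period.
The date cancellation becomes effective: 2024/11/10 + 60 days = 2025/01/09.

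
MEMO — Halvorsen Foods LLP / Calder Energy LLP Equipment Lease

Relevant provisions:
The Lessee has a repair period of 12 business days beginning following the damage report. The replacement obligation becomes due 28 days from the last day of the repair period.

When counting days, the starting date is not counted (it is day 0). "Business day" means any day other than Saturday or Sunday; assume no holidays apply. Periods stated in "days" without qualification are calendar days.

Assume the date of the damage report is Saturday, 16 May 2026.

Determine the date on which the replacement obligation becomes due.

30 June 2026

From Saturday, 16 May 2026, 12 business days (May 18, May 19, May 20, May 21, …, May 29, Jun 1, Jun 2, skipping weekends) brings us to Tuesday, 2 June 2026, which is the last day of the repair period.
The date on which the replacement obligation becomes due: 28 calendar days after 2 June 2026 is 30 June 2026.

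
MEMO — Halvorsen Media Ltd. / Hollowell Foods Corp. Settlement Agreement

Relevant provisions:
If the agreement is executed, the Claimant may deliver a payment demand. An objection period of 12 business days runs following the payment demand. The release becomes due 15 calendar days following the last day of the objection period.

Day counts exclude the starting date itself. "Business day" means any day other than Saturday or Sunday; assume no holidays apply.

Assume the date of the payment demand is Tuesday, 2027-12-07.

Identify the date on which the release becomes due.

The last day of the objection period: 12 business days after Tuesday, 2027-12-07, skipping weekends — Dec 8, Dec 9, Dec 10, Dec 13, …, Dec 21, Dec 22, Dec 23 — lands on Thursday, 2027-12-23.
Adding 15 calendar days to 2027-12-23 gives 2028-01-07, which is the date on which the release becomes due.

2028-01-07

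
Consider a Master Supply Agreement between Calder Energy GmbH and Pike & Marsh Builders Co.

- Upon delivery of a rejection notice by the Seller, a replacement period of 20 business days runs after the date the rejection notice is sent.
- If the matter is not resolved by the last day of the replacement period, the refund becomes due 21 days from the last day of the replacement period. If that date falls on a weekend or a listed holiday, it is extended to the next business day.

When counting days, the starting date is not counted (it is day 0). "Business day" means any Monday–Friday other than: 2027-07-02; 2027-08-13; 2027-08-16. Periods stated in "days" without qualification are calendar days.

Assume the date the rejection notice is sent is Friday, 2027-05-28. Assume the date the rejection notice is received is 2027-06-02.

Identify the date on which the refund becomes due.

2027-07-16

From Friday, 2027-05-28, 20 business days (May 31, Jun 1, Jun 2, Jun 3, …, Jun 23, Jun 24, Jun 25, skipping weekends) brings us to Friday, 2027-06-25, which is the last day of the replacement period.
The date on which the refund becomes due: 21 calendar days after 2027-06-25 is 2027-07-16. 2027-07-16 is a Friday and is not a listed holiday, so no roll-forward applies.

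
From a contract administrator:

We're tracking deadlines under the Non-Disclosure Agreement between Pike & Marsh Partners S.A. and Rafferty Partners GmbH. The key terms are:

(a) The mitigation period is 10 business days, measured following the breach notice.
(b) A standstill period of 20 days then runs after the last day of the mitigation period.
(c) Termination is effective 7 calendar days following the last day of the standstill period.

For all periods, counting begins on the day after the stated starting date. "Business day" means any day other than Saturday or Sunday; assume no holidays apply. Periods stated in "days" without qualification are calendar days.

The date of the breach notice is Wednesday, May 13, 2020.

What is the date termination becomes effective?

The last day of the mitigation period: 10 business days after Wednesday, May 13, 2020, skipping weekends — May 14, May 15, May 18, May 19, May 20, May 21, May 22, May 25, May 26, May 27 — lands on Wednesday, May 27, 2020.
The last day of the standstill period: 20 calendar days after May 27, 2020 is June 16, 2020.
Adding 7 calendar days to June 16, 2020 gives June 23, 2020, which is the date termination becomes effective.

June 23, 2020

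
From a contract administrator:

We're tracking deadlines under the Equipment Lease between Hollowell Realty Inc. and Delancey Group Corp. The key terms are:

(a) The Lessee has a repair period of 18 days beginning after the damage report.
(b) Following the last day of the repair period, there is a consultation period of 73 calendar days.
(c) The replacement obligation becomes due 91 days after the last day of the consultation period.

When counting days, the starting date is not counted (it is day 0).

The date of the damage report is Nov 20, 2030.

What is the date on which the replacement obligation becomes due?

May 21, 2031

Adding 18 calendar days to Nov 20, 2030 gives Dec 8, 2030, which is the last day of the repair period.
Adding 73 calendar days to Dec 8, 2030 gives Feb 19, 2031, which is the last day of the consultation period.
Adding 91 calendar days to Feb 19, 2031 gives May 21, 2031, which is the date on which the replacement obligation becomes due.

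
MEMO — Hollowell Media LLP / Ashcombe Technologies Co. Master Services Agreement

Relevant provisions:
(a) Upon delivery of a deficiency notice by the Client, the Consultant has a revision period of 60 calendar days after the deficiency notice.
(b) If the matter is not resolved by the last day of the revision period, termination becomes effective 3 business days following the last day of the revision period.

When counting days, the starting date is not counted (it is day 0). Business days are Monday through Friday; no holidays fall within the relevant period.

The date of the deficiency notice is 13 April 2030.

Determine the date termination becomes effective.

The last day of the revision period: 13 April 2030 + 60 days = 12 June 2030.
The date termination becomes effective: counting 3 business days from Wednesday, 12 June 2030 (Jun 13, Jun 14, Jun 17, skipping weekends) reaches Monday, 17 June 2030.

17 June 2030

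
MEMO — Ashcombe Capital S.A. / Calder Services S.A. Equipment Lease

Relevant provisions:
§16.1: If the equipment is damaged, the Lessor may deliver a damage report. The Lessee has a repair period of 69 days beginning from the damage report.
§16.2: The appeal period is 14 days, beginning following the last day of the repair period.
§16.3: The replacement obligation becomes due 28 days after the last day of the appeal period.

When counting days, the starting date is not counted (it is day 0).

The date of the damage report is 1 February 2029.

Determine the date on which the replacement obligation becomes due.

23 May 2029

The last day of the repair period: 1 February 2029 + 69 days = 11 April 2029.
The last day of the appeal period: 14 calendar days after 11 April 2029 is 25 April 2029.
The date on which the replacement obligation becomes due: 28 calendar days after 25 April 2029 is 23 May 2029.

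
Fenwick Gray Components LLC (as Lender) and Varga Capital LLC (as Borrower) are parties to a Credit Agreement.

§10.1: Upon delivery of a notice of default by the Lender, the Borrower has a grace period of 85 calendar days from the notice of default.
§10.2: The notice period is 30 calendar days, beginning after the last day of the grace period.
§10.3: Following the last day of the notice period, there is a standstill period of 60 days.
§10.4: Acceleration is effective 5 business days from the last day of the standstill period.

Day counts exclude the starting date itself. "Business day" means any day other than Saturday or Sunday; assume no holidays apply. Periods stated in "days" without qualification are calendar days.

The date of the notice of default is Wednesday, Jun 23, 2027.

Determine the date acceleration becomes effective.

Dec 22, 2027

The last day of the grace period: 85 calendar days after Jun 23, 2027 is Sep 16, 2027.
The last day of the notice period: 30 calendar days after Sep 16, 2027 is Oct 16, 2027.
Adding 60 calendar days to Oct 16, 2027 gives Dec 15, 2027, which is the last day of the standstill period.
From Wednesday, Dec 15, 2027, 5 business days (Dec 16, Dec 17, Dec 20, Dec 21, Dec 22, skipping weekends) brings us to Wednesday, Dec 22, 2027, which is the date acceleration becomes effective.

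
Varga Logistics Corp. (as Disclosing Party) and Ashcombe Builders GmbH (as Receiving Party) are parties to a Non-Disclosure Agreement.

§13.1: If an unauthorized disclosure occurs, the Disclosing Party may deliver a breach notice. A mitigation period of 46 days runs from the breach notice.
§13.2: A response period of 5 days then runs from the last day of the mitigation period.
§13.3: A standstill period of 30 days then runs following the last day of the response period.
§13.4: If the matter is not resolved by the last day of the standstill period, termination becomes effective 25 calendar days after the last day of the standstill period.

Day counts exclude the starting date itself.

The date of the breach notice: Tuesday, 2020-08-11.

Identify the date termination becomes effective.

The last day of the mitigation period: 46 calendar days after 2020-08-11 is 2020-09-26.
Adding 5 calendar days to 2020-09-26 gives 2020-10-01, which is the last day of the response period.
The last day of the standstill period: 30 calendar days after 2020-10-01 is 2020-10-31.
The date termination becomes effective: 2020-10-31 + 25 days = 2020-11-25.

2020-11-25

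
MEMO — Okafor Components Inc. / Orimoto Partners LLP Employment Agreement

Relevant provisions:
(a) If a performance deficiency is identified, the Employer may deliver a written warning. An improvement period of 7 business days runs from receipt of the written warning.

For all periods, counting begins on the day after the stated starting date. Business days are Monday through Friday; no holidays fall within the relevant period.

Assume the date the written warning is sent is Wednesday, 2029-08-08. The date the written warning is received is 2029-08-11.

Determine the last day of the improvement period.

2029-08-21

From Saturday, 2029-08-11, 7 business days (Aug 13, Aug 14, Aug 15, Aug 16, Aug 17, Aug 20, Aug 21, skipping weekends) brings us to Tuesday, 2029-08-21, which is the last day of the improvement period.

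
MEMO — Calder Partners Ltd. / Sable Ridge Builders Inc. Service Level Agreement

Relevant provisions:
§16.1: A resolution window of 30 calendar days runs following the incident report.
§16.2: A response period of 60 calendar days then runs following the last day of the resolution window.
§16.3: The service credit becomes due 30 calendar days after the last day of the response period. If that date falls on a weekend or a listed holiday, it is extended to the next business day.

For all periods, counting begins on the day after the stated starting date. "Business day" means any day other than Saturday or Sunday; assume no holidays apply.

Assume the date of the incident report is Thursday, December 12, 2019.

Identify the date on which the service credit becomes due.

Adding 30 calendar days to December 12, 2019 gives January 11, 2020, which is the last day of the resolution window.
The last day of the response period: 60 calendar days after January 11, 2020 is March 11, 2020.
The date on which the service credit becomes due: March 11, 2020 + 30 days = April 10, 2020. April 10, 2020 is a Friday, so no roll-forward applies.

April 10, 2020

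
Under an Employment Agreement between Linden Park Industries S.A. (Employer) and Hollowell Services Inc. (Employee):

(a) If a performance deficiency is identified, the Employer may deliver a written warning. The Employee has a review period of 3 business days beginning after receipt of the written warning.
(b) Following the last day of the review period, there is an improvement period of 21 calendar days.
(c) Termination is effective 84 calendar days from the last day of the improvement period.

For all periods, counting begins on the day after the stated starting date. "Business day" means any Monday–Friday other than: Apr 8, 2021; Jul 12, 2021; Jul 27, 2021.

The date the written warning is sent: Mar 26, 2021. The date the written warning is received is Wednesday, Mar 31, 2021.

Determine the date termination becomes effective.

Jul 19, 2021

From Wednesday, Mar 31, 2021, 3 business days (Apr 1, Apr 2, Apr 5, skipping weekends) brings us to Monday, Apr 5, 2021, which is the last day of the review period.
The last day of the improvement period: 21 calendar days after Apr 5, 2021 is Apr 26, 2021.
The date termination becomes effective: 84 calendar days after Apr 26, 2021 is Jul 19, 2021.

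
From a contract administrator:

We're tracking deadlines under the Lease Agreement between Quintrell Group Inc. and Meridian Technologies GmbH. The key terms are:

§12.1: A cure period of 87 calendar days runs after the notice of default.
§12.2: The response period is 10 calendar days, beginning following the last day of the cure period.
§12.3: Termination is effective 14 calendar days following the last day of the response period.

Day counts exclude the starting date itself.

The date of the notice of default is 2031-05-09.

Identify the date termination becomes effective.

Adding 87 calendar days to 2031-05-09 gives 2031-08-04, which is the last day of the cure period.
The last day of the response period: 2031-08-04 + 10 days = 2031-08-14.
The date termination becomes effective: 14 calendar days after 2031-08-14 is 2031-08-28.

2031-08-28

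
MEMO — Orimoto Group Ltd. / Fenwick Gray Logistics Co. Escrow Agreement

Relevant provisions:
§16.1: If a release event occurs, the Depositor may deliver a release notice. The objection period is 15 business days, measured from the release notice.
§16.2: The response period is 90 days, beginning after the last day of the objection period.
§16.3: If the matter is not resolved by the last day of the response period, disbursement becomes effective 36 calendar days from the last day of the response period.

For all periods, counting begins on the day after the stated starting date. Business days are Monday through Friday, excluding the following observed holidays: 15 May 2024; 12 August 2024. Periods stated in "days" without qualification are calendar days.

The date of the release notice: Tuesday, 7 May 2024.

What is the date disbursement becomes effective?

2 October 2024

From Tuesday, 7 May 2024, 15 business days (May 8, May 9, May 10, May 13, …, May 27, May 28, May 29, skipping weekends and the listed holiday on May 15) brings us to Wednesday, 29 May 2024, which is the last day of the objection period.
Adding 90 calendar days to 29 May 2024 gives 27 August 2024, which is the last day of the response period.
The date disbursement becomes effective: 36 calendar days after 27 August 2024 is 2 October 2024.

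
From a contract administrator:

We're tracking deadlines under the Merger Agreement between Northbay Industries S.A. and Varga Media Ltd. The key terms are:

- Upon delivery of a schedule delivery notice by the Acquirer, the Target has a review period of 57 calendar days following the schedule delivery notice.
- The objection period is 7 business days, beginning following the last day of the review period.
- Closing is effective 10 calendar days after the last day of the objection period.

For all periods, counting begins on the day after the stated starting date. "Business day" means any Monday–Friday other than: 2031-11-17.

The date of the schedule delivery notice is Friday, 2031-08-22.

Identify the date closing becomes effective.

The last day of the review period: 57 calendar days after 2031-08-22 is 2031-10-18.
The last day of the objection period: counting 7 business days from Saturday, 2031-10-18 (Oct 20, Oct 21, Oct 22, Oct 23, Oct 24, Oct 27, Oct 28, skipping weekends) reaches Tuesday, 2031-10-28.
The date closing becomes effective: 10 calendar days after 2031-10-28 is 2031-11-07.

2031-11-07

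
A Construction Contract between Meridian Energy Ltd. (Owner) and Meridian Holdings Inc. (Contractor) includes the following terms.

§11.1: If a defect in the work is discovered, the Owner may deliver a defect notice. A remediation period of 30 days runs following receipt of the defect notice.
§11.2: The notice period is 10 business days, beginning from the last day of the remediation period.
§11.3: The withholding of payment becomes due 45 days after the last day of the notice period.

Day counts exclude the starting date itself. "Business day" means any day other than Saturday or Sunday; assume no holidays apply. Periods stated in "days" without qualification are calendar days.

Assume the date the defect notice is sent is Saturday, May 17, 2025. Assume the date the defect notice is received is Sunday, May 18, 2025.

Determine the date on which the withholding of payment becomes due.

Aug 15, 2025

Adding 30 calendar days to May 18, 2025 gives Jun 17, 2025, which is the last day of the remediation period.
The last day of the notice period: 10 business days after Tuesday, Jun 17, 2025, skipping weekends — Jun 18, Jun 19, Jun 20, Jun 23, Jun 24, Jun 25, Jun 26, Jun 27, Jun 30, Jul 1 — lands on Tuesday, Jul 1, 2025.
The date on which the withholding of payment becomes due: Jul 1, 2025 + 45 days = Aug 15, 2025.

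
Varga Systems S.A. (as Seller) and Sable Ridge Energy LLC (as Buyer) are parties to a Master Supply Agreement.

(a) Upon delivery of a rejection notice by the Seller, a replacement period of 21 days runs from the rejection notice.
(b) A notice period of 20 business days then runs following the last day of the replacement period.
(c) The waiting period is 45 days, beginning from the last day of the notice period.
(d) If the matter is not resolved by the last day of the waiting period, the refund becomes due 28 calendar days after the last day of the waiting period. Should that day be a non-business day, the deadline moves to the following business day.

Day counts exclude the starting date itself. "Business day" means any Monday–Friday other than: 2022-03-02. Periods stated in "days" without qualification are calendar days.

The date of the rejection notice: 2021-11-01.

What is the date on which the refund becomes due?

The last day of the replacement period: 2021-11-01 + 21 days = 2021-11-22.
From Monday, 2021-11-22, 20 business days (Nov 23, Nov 24, Nov 25, Nov 26, …, Dec 16, Dec 17, Dec 20, skipping weekends) brings us to Monday, 2021-12-20, which is the last day of the notice period.
Adding 45 calendar days to 2021-12-20 gives 2022-02-03, which is the last day of the waiting period.
The date on which the refund becomes due: 28 calendar days after 2022-02-03 is 2022-03-03. 2022-03-03 is a Thursday and is not a listed holiday, so no roll-forward applies.

2022-03-03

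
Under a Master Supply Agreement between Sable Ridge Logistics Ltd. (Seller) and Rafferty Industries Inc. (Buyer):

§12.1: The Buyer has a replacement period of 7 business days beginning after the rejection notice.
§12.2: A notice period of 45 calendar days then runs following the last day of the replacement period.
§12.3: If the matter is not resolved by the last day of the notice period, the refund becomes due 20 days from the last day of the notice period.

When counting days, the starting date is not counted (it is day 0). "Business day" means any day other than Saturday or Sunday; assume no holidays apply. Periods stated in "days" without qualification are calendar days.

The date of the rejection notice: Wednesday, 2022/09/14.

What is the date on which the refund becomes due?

The last day of the replacement period: 7 business days after Wednesday, 2022/09/14, skipping weekends — Sep 15, Sep 16, Sep 19, Sep 20, Sep 21, Sep 22, Sep 23 — lands on Friday, 2022/09/23.
The last day of the notice period: 45 calendar days after 2022/09/23 is 2022/11/07.
The date on which the refund becomes due: 20 calendar days after 2022/11/07 is 2022/11/27.

2022/11/27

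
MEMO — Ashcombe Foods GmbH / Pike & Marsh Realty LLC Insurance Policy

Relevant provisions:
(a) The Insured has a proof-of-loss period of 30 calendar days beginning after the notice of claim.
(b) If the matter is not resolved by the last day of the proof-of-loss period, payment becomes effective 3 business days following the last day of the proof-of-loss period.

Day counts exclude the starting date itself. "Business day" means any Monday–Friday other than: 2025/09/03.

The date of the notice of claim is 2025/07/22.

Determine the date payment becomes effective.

2025/08/26

Adding 30 calendar days to 2025/07/22 gives 2025/08/21, which is the last day of the proof-of-loss period.
The date payment becomes effective: counting 3 business days from Thursday, 2025/08/21 (Aug 22, Aug 25, Aug 26, skipping weekends) reaches Tuesday, 2025/08/26.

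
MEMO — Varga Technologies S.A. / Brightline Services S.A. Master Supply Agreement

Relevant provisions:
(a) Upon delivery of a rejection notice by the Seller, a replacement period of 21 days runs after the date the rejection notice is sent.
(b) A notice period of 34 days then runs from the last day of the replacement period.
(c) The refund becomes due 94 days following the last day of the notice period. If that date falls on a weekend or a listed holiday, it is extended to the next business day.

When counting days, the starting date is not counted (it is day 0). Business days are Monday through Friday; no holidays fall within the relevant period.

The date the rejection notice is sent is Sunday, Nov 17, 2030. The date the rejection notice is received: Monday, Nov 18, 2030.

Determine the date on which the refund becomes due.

Apr 15, 2031

The last day of the replacement period: 21 calendar days after Nov 17, 2030 is Dec 8, 2030.
The last day of the notice period: Dec 8, 2030 + 34 days = Jan 11, 2031.
The date on which the refund becomes due: 94 calendar days after Jan 11, 2031 is Apr 15, 2031. Apr 15, 2031 is a Tuesday, so no roll-forward applies.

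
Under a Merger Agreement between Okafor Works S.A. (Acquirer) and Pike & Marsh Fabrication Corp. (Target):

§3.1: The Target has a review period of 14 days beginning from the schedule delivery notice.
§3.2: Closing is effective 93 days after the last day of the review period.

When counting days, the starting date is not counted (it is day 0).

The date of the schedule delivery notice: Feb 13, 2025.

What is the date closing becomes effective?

The last day of the review period: Feb 13, 2025 + 14 days = Feb 27, 2025.
Adding 93 calendar days to Feb 27, 2025 gives May 31, 2025, which is the date closing becomes effective.

May 31, 2025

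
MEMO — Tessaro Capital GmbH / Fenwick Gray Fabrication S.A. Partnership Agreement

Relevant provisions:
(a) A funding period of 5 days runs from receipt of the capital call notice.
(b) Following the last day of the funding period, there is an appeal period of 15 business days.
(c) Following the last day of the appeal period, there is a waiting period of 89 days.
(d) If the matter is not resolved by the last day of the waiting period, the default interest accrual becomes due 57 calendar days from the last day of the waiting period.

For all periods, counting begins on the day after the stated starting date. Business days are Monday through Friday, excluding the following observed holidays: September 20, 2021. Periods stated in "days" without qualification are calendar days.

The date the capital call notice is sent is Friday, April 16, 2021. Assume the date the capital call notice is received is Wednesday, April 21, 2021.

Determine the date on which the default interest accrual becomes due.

Adding 5 calendar days to April 21, 2021 gives April 26, 2021, which is the last day of the funding period.
From Monday, April 26, 2021, 15 business days (Apr 27, Apr 28, Apr 29, Apr 30, …, May 13, May 14, May 17, skipping weekends) brings us to Monday, May 17, 2021, which is the last day of the appeal period.
The last day of the waiting period: May 17, 2021 + 89 days = August 14, 2021.
Adding 57 calendar days to August 14, 2021 gives October 10, 2021, which is the date on which the default interest accrual becomes due.

October 10, 2021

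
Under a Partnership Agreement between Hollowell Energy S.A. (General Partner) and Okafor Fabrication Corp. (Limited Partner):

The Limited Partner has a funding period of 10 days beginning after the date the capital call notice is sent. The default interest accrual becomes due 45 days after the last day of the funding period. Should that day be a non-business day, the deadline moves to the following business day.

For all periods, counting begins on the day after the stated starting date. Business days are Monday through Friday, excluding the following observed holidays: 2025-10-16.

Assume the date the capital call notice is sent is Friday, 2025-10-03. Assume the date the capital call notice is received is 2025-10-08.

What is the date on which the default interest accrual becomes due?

2025-11-27

The last day of the funding period: 2025-10-03 + 10 days = 2025-10-13.
Adding 45 calendar days to 2025-10-13 gives 2025-11-27, which is the date on which the default interest accrual becomes due. 2025-11-27 is a Thursday and is not a listed holiday, so no roll-forward applies.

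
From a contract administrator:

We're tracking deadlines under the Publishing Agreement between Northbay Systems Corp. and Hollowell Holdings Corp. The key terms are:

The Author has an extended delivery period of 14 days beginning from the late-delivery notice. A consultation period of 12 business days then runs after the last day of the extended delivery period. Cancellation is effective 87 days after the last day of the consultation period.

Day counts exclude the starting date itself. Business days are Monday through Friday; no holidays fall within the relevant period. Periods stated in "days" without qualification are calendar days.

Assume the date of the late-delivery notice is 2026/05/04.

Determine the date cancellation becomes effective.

2026/08/29

Adding 14 calendar days to 2026/05/04 gives 2026/05/18, which is the last day of the extended delivery period.
The last day of the consultation period: counting 12 business days from Monday, 2026/05/18 (May 19, May 20, May 21, May 22, …, Jun 1, Jun 2, Jun 3, skipping weekends) reaches Wednesday, 2026/06/03.
The date cancellation becomes effective: 2026/06/03 + 87 days = 2026/08/29.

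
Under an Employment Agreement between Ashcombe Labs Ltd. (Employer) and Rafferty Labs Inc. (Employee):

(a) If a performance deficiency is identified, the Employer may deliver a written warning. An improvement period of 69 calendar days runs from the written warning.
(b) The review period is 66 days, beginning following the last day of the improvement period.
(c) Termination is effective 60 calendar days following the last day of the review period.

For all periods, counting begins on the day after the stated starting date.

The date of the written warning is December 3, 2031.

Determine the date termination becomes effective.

June 15, 2032

The last day of the improvement period: December 3, 2031 + 69 days = February 10, 2032.
The last day of the review period: February 10, 2032 + 66 days = April 16, 2032.
Adding 60 calendar days to April 16, 2032 gives June 15, 2032, which is the date termination becomes effective.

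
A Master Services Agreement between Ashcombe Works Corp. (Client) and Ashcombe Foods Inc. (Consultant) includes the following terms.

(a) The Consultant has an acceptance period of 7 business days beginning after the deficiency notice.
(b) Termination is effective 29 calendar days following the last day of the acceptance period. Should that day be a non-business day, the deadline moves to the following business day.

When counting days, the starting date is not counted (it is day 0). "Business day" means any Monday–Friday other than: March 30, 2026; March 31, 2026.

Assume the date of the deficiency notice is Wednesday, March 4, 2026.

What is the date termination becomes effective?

The last day of the acceptance period: 7 business days after Wednesday, March 4, 2026, skipping weekends — Mar 5, Mar 6, Mar 9, Mar 10, Mar 11, Mar 12, Mar 13 — lands on Friday, March 13, 2026.
The date termination becomes effective: 29 calendar days after March 13, 2026 is April 11, 2026. That falls on a Saturday, so it rolls to the next business day, Monday, April 13, 2026.

April 13, 2026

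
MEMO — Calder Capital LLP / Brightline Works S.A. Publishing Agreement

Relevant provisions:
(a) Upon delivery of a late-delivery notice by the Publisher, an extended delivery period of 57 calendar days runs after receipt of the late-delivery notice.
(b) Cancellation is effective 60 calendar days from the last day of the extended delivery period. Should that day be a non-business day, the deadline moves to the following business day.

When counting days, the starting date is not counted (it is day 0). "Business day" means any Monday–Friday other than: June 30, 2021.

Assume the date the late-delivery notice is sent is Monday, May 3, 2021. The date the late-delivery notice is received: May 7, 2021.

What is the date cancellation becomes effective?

The last day of the extended delivery period: 57 calendar days after May 7, 2021 is July 3, 2021.
The date cancellation becomes effective: July 3, 2021 + 60 days = September 1, 2021. September 1, 2021 is a Wednesday and is not a listed holiday, so no roll-forward applies.

September 1, 2021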